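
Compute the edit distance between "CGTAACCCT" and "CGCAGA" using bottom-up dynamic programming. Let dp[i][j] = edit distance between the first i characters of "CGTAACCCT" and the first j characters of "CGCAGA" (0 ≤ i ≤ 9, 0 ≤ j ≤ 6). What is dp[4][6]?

   ''  C  G  C  A  G  A
''  0  1  2  3  4  5  6
 C  1  0  1  2  3  4  5
 G  2  1  0  1  2  3  4
 T  3  2  1  1  2  3  4
 A  4  3  2  2  1  2  3
 A  5  4  3  3  2  2  2
 C  6  5  4  3  3  3  3
 C  7  6  5  4  4  4  4
 C  8  7  6  5  5  5  5
 T  9  8  7  6  6  6  6

3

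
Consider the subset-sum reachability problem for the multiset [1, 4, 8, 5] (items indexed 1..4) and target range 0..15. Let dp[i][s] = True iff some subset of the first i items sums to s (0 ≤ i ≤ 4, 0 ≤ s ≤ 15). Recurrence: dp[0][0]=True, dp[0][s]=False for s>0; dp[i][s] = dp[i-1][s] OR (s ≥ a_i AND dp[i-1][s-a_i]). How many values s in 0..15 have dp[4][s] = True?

i\s   0   1   2   3   4   5   6   7   8   9  10  11  12  13  14  15
  0   T   F   F   F   F   F   F   F   F   F   F   F   F   F   F   F
  1   T   T   F   F   F   F   F   F   F   F   F   F   F   F   F   F
  2   T   T   F   F   T   T   F   F   F   F   F   F   F   F   F   F
  3   T   T   F   F   T   T   F   F   T   T   F   F   T   T   F   F
  4   T   T   F   F   T   T   T   F   T   T   T   F   T   T   T   F

11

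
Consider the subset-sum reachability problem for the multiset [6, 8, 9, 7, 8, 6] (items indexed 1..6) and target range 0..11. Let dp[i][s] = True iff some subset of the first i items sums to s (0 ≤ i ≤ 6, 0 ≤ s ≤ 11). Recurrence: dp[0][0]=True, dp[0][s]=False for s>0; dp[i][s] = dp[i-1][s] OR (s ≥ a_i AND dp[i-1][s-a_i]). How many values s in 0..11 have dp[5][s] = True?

5

i\s   0   1   2   3   4   5   6   7   8   9  10  11
  0   T   F   F   F   F   F   F   F   F   F   F   F
  1   T   F   F   F   F   F   T   F   F   F   F   F
  2   T   F   F   F   F   F   T   F   T   F   F   F
  3   T   F   F   F   F   F   T   F   T   T   F   F
  4   T   F   F   F   F   F   T   T   T   T   F   F
  5   T   F   F   F   F   F   T   T   T   T   F   F
  6   T   F   F   F   F   F   T   T   T   T   F   F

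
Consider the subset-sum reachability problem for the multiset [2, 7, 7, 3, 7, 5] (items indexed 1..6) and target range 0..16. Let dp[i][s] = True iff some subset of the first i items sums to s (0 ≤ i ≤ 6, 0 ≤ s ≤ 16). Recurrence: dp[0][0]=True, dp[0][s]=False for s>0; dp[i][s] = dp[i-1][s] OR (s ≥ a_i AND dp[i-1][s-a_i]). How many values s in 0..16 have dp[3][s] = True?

6

i\s   0   1   2   3   4   5   6   7   8   9  10  11  12  13  14  15  16
  0   T   F   F   F   F   F   F   F   F   F   F   F   F   F   F   F   F
  1   T   F   T   F   F   F   F   F   F   F   F   F   F   F   F   F   F
  2   T   F   T   F   F   F   F   T   F   T   F   F   F   F   F   F   F
  3   T   F   T   F   F   F   F   T   F   T   F   F   F   F   T   F   T
  4   T   F   T   T   F   T   F   T   F   T   T   F   T   F   T   F   T
  5   T   F   T   T   F   T   F   T   F   T   T   F   T   F   T   F   T
  6   T   F   T   T   F   T   F   T   T   T   T   F   T   F   T   T   T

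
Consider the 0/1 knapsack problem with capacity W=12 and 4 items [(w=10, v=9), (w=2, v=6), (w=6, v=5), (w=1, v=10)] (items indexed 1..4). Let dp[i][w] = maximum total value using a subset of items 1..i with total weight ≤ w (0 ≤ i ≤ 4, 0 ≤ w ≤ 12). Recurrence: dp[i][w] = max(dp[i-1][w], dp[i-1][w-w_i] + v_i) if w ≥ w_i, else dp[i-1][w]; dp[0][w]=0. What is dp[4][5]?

16

i\w   0   1   2   3   4   5   6   7   8   9  10  11  12
  0   0   0   0   0   0   0   0   0   0   0   0   0   0
  1   0   0   0   0   0   0   0   0   0   0   9   9   9
  2   0   0   6   6   6   6   6   6   6   6   9   9  15
  3   0   0   6   6   6   6   6   6  11  11  11  11  15
  4   0  10  10  16  16  16  16  16  16  21  21  21  21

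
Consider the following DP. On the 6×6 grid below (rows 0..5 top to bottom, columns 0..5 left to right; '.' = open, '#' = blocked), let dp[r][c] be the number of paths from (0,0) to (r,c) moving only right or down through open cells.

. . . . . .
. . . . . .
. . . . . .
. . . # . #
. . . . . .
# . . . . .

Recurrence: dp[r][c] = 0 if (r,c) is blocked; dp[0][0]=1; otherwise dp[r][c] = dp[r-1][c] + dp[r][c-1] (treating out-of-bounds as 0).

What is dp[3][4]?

15

r\c   0   1   2   3   4   5
  0   1   1   1   1   1   1
  1   1   2   3   4   5   6
  2   1   3   6  10  15  21
  3   1   4  10   0  15   0
  4   1   5  15  15  30  30
  5   0   5  20  35  65  95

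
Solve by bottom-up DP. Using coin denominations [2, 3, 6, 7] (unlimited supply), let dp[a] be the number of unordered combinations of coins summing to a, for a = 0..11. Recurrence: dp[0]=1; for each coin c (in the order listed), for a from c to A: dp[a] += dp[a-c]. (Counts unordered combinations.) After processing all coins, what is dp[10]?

4

after  coin     0     1     2     3     4     5     6     7     8     9    10    11
          2     1     0     1     0     1     0     1     0     1     0     1     0
          3     1     0     1     1     1     1     2     1     2     2     2     2
          6     1     0     1     1     1     1     3     1     3     3     3     3
          7     1     0     1     1     1     1     3     2     3     4     4     4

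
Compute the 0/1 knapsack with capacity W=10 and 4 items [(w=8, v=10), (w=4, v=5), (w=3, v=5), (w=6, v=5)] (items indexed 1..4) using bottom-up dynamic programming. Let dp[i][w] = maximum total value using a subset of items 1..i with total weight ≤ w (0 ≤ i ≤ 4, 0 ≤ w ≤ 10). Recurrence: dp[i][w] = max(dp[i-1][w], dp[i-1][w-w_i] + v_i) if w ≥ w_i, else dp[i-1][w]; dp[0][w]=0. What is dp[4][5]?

i\w   0   1   2   3   4   5   6   7   8   9  10
  0   0   0   0   0   0   0   0   0   0   0   0
  1   0   0   0   0   0   0   0   0  10  10  10
  2   0   0   0   0   5   5   5   5  10  10  10
  3   0   0   0   5   5   5   5  10  10  10  10
  4   0   0   0   5   5   5   5  10  10  10  10

5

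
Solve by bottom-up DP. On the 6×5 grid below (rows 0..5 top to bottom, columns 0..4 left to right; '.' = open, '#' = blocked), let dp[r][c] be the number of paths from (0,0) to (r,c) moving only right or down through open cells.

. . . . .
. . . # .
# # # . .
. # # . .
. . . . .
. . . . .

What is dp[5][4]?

1

r\c   0   1   2   3   4
  0   1   1   1   1   1
  1   1   2   3   0   1
  2   0   0   0   0   1
  3   0   0   0   0   1
  4   0   0   0   0   1
  5   0   0   0   0   1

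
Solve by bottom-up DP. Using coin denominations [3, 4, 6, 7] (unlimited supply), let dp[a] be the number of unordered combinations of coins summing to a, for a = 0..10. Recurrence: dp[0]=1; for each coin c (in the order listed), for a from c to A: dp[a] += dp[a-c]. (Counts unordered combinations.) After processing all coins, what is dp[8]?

1

after  coin     0     1     2     3     4     5     6     7     8     9    10
          3     1     0     0     1     0     0     1     0     0     1     0
          4     1     0     0     1     1     0     1     1     1     1     1
          6     1     0     0     1     1     0     2     1     1     2     2
          7     1     0     0     1     1     0     2     2     1     2     3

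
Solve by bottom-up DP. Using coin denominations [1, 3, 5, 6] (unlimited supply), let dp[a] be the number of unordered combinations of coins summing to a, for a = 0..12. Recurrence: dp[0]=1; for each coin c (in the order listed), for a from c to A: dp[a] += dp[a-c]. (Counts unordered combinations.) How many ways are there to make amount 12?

after  coin     0     1     2     3     4     5     6     7     8     9    10    11    12
          1     1     1     1     1     1     1     1     1     1     1     1     1     1
          3     1     1     1     2     2     2     3     3     3     4     4     4     5
          5     1     1     1     2     2     3     4     4     5     6     7     8     9
          6     1     1     1     2     2     3     5     5     6     8     9    11    14

14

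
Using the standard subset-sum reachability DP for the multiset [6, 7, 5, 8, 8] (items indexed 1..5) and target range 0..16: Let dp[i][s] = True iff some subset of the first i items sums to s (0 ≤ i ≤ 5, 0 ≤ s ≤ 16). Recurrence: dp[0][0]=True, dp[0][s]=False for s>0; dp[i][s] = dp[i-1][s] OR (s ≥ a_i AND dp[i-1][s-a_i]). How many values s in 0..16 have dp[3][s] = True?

i\s   0   1   2   3   4   5   6   7   8   9  10  11  12  13  14  15  16
  0   T   F   F   F   F   F   F   F   F   F   F   F   F   F   F   F   F
  1   T   F   F   F   F   F   T   F   F   F   F   F   F   F   F   F   F
  2   T   F   F   F   F   F   T   T   F   F   F   F   F   T   F   F   F
  3   T   F   F   F   F   T   T   T   F   F   F   T   T   T   F   F   F
  4   T   F   F   F   F   T   T   T   T   F   F   T   T   T   T   T   F
  5   T   F   F   F   F   T   T   T   T   F   F   T   T   T   T   T   T

7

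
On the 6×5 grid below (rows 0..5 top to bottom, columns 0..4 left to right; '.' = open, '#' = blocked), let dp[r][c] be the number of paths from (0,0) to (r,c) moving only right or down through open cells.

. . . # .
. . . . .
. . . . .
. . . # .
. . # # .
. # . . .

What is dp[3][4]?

12

r\c   0   1   2   3   4
  0   1   1   1   0   0
  1   1   2   3   3   3
  2   1   3   6   9  12
  3   1   4  10   0  12
  4   1   5   0   0  12
  5   1   0   0   0  12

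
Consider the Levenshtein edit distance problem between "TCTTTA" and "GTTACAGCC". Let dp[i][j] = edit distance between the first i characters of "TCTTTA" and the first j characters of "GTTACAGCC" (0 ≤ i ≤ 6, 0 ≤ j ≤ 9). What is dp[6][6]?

   ''  G  T  T  A  C  A  G  C  C
''  0  1  2  3  4  5  6  7  8  9
 T  1  1  1  2  3  4  5  6  7  8
 C  2  2  2  2  3  3  4  5  6  7
 T  3  3  2  2  3  4  4  5  6  7
 T  4  4  3  2  3  4  5  5  6  7
 T  5  5  4  3  3  4  5  6  6  7
 A  6  6  5  4  3  4  4  5  6  7

4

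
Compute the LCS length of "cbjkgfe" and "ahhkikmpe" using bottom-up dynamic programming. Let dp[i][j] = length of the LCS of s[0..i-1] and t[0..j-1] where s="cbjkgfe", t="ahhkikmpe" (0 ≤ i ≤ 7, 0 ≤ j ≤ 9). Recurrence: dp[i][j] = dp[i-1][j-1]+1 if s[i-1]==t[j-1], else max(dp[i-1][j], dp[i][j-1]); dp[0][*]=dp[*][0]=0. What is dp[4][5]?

1

   ''  a  h  h  k  i  k  m  p  e
''  0  0  0  0  0  0  0  0  0  0
 c  0  0  0  0  0  0  0  0  0  0
 b  0  0  0  0  0  0  0  0  0  0
 j  0  0  0  0  0  0  0  0  0  0
 k  0  0  0  0  1  1  1  1  1  1
 g  0  0  0  0  1  1  1  1  1  1
 f  0  0  0  0  1  1  1  1  1  1
 e  0  0  0  0  1  1  1  1  1  2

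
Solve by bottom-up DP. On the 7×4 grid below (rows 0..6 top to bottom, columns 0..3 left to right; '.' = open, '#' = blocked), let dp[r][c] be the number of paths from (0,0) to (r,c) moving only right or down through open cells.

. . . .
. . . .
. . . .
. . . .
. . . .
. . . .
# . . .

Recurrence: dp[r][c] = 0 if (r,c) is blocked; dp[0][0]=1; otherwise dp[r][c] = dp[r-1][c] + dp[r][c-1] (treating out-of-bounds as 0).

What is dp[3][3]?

r\c   0   1   2   3
  0   1   1   1   1
  1   1   2   3   4
  2   1   3   6  10
  3   1   4  10  20
  4   1   5  15  35
  5   1   6  21  56
  6   0   6  27  83

20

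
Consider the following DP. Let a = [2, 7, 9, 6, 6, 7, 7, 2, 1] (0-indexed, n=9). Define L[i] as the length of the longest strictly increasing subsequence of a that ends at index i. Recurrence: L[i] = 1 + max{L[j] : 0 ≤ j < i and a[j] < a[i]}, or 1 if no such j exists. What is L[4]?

   i    0    1    2    3    4    5    6    7    8
a[i]    2    7    9    6    6    7    7    2    1
L[i]    1    2    3    2    2    3    3    1    1

2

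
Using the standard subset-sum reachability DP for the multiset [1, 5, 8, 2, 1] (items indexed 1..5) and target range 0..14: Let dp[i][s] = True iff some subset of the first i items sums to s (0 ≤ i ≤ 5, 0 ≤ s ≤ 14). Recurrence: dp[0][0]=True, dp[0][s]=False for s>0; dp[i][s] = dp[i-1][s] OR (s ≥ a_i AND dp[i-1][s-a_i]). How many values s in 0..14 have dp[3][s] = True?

i\s   0   1   2   3   4   5   6   7   8   9  10  11  12  13  14
  0   T   F   F   F   F   F   F   F   F   F   F   F   F   F   F
  1   T   T   F   F   F   F   F   F   F   F   F   F   F   F   F
  2   T   T   F   F   F   T   T   F   F   F   F   F   F   F   F
  3   T   T   F   F   F   T   T   F   T   T   F   F   F   T   T
  4   T   T   T   T   F   T   T   T   T   T   T   T   F   T   T
  5   T   T   T   T   T   T   T   T   T   T   T   T   T   T   T

8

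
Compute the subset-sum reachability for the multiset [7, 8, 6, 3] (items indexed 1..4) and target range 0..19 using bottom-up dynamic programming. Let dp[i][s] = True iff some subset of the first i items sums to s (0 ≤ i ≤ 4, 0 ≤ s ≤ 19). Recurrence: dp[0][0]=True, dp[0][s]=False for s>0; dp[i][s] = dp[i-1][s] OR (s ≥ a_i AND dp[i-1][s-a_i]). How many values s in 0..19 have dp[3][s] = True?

7

i\s   0   1   2   3   4   5   6   7   8   9  10  11  12  13  14  15  16  17  18  19
  0   T   F   F   F   F   F   F   F   F   F   F   F   F   F   F   F   F   F   F   F
  1   T   F   F   F   F   F   F   T   F   F   F   F   F   F   F   F   F   F   F   F
  2   T   F   F   F   F   F   F   T   T   F   F   F   F   F   F   T   F   F   F   F
  3   T   F   F   F   F   F   T   T   T   F   F   F   F   T   T   T   F   F   F   F
  4   T   F   F   T   F   F   T   T   T   T   T   T   F   T   T   T   T   T   T   F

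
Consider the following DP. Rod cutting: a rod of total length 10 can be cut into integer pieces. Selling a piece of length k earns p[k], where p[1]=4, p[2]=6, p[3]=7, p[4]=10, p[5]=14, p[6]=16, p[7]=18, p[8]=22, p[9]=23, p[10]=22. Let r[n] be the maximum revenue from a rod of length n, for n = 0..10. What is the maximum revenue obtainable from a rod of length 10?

40

   n    0    1    2    3    4    5    6    7    8    9   10
r[n]    0    4    8   12   16   20   24   28   32   36   40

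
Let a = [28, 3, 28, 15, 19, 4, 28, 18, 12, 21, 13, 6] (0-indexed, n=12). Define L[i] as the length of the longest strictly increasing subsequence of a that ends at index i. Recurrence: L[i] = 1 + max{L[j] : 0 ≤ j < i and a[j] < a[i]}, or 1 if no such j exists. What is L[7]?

   i    0    1    2    3    4    5    6    7    8    9   10   11
a[i]   28    3   28   15   19    4   28   18   12   21   13    6
L[i]    1    1    2    2    3    2    4    3    3    4    4    3

3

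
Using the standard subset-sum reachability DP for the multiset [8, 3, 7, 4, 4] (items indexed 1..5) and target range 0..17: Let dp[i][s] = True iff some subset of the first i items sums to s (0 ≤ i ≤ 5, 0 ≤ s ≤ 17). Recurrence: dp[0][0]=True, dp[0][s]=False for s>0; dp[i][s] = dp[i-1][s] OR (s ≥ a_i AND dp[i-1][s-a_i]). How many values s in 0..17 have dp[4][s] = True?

i\s   0   1   2   3   4   5   6   7   8   9  10  11  12  13  14  15  16  17
  0   T   F   F   F   F   F   F   F   F   F   F   F   F   F   F   F   F   F
  1   T   F   F   F   F   F   F   F   T   F   F   F   F   F   F   F   F   F
  2   T   F   F   T   F   F   F   F   T   F   F   T   F   F   F   F   F   F
  3   T   F   F   T   F   F   F   T   T   F   T   T   F   F   F   T   F   F
  4   T   F   F   T   T   F   F   T   T   F   T   T   T   F   T   T   F   F
  5   T   F   F   T   T   F   F   T   T   F   T   T   T   F   T   T   T   F

10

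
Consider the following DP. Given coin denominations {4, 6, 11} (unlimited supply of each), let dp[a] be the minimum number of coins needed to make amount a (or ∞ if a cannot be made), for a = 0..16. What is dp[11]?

 a  0  1  2  3  4  5  6  7  8  9 10 11 12 13 14 15 16
dp  0  -  -  -  1  -  1  -  2  -  2  1  2  -  3  2  3
(- denotes ∞ / unreachable)

1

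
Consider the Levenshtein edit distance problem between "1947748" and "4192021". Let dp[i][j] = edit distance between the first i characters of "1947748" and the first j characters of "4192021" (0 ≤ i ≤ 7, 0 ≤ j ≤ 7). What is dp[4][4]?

   ''  4  1  9  2  0  2  1
''  0  1  2  3  4  5  6  7
 1  1  1  1  2  3  4  5  6
 9  2  2  2  1  2  3  4  5
 4  3  2  3  2  2  3  4  5
 7  4  3  3  3  3  3  4  5
 7  5  4  4  4  4  4  4  5
 4  6  5  5  5  5  5  5  5
 8  7  6  6  6  6  6  6  6

3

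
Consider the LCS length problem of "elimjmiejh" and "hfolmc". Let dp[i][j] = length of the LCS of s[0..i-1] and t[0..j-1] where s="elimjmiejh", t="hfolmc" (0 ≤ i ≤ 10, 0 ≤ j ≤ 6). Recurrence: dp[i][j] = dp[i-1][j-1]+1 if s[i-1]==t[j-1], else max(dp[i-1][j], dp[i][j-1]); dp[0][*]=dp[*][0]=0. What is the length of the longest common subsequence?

   ''  h  f  o  l  m  c
''  0  0  0  0  0  0  0
 e  0  0  0  0  0  0  0
 l  0  0  0  0  1  1  1
 i  0  0  0  0  1  1  1
 m  0  0  0  0  1  2  2
 j  0  0  0  0  1  2  2
 m  0  0  0  0  1  2  2
 i  0  0  0  0  1  2  2
 e  0  0  0  0  1  2  2
 j  0  0  0  0  1  2  2
 h  0  1  1  1  1  2  2

2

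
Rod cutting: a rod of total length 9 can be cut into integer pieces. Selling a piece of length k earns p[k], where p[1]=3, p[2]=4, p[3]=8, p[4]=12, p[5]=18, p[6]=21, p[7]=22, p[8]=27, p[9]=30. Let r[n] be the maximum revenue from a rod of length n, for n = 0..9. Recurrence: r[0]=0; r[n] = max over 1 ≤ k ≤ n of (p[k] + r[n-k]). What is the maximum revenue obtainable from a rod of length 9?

   n    0    1    2    3    4    5    6    7    8    9
r[n]    0    3    6    9   12   18   21   24   27   30

30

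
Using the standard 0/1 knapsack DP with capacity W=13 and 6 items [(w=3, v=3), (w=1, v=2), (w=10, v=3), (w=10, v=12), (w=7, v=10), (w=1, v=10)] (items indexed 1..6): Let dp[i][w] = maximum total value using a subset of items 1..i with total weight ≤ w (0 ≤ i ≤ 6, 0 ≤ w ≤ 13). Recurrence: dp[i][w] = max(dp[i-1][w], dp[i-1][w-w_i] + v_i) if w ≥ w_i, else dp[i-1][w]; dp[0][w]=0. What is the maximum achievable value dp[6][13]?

25

i\w   0   1   2   3   4   5   6   7   8   9  10  11  12  13
  0   0   0   0   0   0   0   0   0   0   0   0   0   0   0
  1   0   0   0   3   3   3   3   3   3   3   3   3   3   3
  2   0   2   2   3   5   5   5   5   5   5   5   5   5   5
  3   0   2   2   3   5   5   5   5   5   5   5   5   5   6
  4   0   2   2   3   5   5   5   5   5   5  12  14  14  15
  5   0   2   2   3   5   5   5  10  12  12  13  15  15  15
  6   0  10  12  12  13  15  15  15  20  22  22  23  25  25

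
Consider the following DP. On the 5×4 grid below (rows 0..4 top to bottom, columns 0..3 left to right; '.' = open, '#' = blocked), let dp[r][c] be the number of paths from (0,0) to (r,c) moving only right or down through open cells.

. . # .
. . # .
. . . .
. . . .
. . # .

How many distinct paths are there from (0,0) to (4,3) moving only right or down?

r\c   0   1   2   3
  0   1   1   0   0
  1   1   2   0   0
  2   1   3   3   3
  3   1   4   7  10
  4   1   5   0  10

10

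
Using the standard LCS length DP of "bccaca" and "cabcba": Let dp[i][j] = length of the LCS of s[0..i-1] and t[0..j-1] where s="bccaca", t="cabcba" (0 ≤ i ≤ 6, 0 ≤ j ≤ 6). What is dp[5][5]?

   ''  c  a  b  c  b  a
''  0  0  0  0  0  0  0
 b  0  0  0  1  1  1  1
 c  0  1  1  1  2  2  2
 c  0  1  1  1  2  2  2
 a  0  1  2  2  2  2  3
 c  0  1  2  2  3  3  3
 a  0  1  2  2  3  3  4

3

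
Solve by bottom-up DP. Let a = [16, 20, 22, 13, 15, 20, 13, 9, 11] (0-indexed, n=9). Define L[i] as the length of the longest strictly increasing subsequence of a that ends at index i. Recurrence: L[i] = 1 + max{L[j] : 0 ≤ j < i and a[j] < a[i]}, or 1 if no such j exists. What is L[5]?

3

   i    0    1    2    3    4    5    6    7    8
a[i]   16   20   22   13   15   20   13    9   11
L[i]    1    2    3    1    2    3    1    1    2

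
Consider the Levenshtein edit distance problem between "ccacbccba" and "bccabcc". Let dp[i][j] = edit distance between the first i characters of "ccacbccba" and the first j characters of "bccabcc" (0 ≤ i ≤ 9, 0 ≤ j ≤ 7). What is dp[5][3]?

   ''  b  c  c  a  b  c  c
''  0  1  2  3  4  5  6  7
 c  1  1  1  2  3  4  5  6
 c  2  2  1  1  2  3  4  5
 a  3  3  2  2  1  2  3  4
 c  4  4  3  2  2  2  2  3
 b  5  4  4  3  3  2  3  3
 c  6  5  4  4  4  3  2  3
 c  7  6  5  4  5  4  3  2
 b  8  7  6  5  5  5  4  3
 a  9  8  7  6  5  6  5  4

3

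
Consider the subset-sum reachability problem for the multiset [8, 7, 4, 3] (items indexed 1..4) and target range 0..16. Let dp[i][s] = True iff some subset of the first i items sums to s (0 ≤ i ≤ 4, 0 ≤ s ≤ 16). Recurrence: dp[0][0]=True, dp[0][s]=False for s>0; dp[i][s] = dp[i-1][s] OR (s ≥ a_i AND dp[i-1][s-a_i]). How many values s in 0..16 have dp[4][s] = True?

10

i\s   0   1   2   3   4   5   6   7   8   9  10  11  12  13  14  15  16
  0   T   F   F   F   F   F   F   F   F   F   F   F   F   F   F   F   F
  1   T   F   F   F   F   F   F   F   T   F   F   F   F   F   F   F   F
  2   T   F   F   F   F   F   F   T   T   F   F   F   F   F   F   T   F
  3   T   F   F   F   T   F   F   T   T   F   F   T   T   F   F   T   F
  4   T   F   F   T   T   F   F   T   T   F   T   T   T   F   T   T   F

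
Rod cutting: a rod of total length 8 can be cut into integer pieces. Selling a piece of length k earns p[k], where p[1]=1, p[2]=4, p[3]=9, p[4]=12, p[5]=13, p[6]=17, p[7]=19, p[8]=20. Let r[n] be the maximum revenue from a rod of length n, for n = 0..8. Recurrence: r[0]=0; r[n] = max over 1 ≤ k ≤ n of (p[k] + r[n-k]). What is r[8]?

   n    0    1    2    3    4    5    6    7    8
r[n]    0    1    4    9   12   13   18   21   24

24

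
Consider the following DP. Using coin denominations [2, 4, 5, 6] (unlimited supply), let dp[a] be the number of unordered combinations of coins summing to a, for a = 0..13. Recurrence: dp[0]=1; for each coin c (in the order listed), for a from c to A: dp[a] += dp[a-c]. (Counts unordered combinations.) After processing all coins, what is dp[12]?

after  coin     0     1     2     3     4     5     6     7     8     9    10    11    12    13
          2     1     0     1     0     1     0     1     0     1     0     1     0     1     0
          4     1     0     1     0     2     0     2     0     3     0     3     0     4     0
          5     1     0     1     0     2     1     2     1     3     2     4     2     5     3
          6     1     0     1     0     2     1     3     1     4     2     6     3     8     4

8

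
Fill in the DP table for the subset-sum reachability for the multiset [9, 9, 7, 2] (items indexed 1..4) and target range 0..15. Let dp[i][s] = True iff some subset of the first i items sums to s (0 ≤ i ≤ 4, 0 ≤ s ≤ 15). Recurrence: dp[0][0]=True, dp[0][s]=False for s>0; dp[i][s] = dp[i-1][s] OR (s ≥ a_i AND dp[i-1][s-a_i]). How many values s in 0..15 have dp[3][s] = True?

3

i\s   0   1   2   3   4   5   6   7   8   9  10  11  12  13  14  15
  0   T   F   F   F   F   F   F   F   F   F   F   F   F   F   F   F
  1   T   F   F   F   F   F   F   F   F   T   F   F   F   F   F   F
  2   T   F   F   F   F   F   F   F   F   T   F   F   F   F   F   F
  3   T   F   F   F   F   F   F   T   F   T   F   F   F   F   F   F
  4   T   F   T   F   F   F   F   T   F   T   F   T   F   F   F   F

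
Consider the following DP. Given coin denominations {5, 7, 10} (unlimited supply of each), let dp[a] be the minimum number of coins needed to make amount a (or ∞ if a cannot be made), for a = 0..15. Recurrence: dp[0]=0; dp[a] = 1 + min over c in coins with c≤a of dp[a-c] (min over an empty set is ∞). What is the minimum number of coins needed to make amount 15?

2

 a  0  1  2  3  4  5  6  7  8  9 10 11 12 13 14 15
dp  0  -  -  -  -  1  -  1  -  -  1  -  2  -  2  2
(- denotes ∞ / unreachable)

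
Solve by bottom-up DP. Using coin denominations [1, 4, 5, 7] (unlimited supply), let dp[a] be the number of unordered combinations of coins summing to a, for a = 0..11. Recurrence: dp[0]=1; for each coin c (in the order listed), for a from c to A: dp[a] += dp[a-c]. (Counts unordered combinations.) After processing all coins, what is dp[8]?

5

after  coin     0     1     2     3     4     5     6     7     8     9    10    11
          1     1     1     1     1     1     1     1     1     1     1     1     1
          4     1     1     1     1     2     2     2     2     3     3     3     3
          5     1     1     1     1     2     3     3     3     4     5     6     6
          7     1     1     1     1     2     3     3     4     5     6     7     8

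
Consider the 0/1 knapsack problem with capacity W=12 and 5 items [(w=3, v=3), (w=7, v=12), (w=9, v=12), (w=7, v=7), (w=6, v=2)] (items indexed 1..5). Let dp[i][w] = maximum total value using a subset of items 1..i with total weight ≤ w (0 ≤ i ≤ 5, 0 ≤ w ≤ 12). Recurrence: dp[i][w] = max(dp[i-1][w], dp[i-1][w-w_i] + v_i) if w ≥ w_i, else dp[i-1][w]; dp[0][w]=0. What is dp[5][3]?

3

i\w   0   1   2   3   4   5   6   7   8   9  10  11  12
  0   0   0   0   0   0   0   0   0   0   0   0   0   0
  1   0   0   0   3   3   3   3   3   3   3   3   3   3
  2   0   0   0   3   3   3   3  12  12  12  15  15  15
  3   0   0   0   3   3   3   3  12  12  12  15  15  15
  4   0   0   0   3   3   3   3  12  12  12  15  15  15
  5   0   0   0   3   3   3   3  12  12  12  15  15  15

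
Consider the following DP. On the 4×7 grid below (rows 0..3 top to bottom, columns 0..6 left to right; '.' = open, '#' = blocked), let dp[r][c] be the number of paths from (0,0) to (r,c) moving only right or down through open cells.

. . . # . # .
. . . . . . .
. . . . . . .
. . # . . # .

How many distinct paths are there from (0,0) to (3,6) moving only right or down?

18

r\c   0   1   2   3   4   5   6
  0   1   1   1   0   0   0   0
  1   1   2   3   3   3   3   3
  2   1   3   6   9  12  15  18
  3   1   4   0   9  21   0  18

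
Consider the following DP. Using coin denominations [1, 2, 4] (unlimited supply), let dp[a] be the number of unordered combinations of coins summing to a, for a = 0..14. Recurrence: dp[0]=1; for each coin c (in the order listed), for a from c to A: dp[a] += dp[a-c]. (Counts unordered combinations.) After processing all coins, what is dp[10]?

after  coin     0     1     2     3     4     5     6     7     8     9    10    11    12    13    14
          1     1     1     1     1     1     1     1     1     1     1     1     1     1     1     1
          2     1     1     2     2     3     3     4     4     5     5     6     6     7     7     8
          4     1     1     2     2     4     4     6     6     9     9    12    12    16    16    20

12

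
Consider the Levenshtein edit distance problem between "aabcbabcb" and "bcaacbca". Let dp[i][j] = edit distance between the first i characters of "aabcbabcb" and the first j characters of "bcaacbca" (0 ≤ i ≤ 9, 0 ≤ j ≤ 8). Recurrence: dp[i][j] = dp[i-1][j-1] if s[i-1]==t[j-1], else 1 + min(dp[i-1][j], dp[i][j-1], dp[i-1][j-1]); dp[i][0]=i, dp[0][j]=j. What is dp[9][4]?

6

   ''  b  c  a  a  c  b  c  a
''  0  1  2  3  4  5  6  7  8
 a  1  1  2  2  3  4  5  6  7
 a  2  2  2  2  2  3  4  5  6
 b  3  2  3  3  3  3  3  4  5
 c  4  3  2  3  4  3  4  3  4
 b  5  4  3  3  4  4  3  4  4
 a  6  5  4  3  3  4  4  4  4
 b  7  6  5  4  4  4  4  5  5
 c  8  7  6  5  5  4  5  4  5
 b  9  8  7  6  6  5  4  5  5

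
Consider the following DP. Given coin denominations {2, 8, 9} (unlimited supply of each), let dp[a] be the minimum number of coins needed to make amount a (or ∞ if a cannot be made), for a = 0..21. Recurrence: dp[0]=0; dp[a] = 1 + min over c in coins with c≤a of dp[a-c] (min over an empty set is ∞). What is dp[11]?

 a  0  1  2  3  4  5  6  7  8  9 10 11 12 13 14 15 16 17 18 19 20 21
dp  0  -  1  -  2  -  3  -  1  1  2  2  3  3  4  4  2  2  2  3  3  4
(- denotes ∞ / unreachable)

2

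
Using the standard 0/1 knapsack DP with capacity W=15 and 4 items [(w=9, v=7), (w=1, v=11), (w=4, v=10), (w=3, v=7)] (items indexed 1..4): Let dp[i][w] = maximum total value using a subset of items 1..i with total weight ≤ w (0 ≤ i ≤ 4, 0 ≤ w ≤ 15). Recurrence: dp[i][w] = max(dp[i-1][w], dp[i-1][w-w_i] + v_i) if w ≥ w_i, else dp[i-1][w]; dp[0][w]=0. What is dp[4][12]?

28

i\w   0   1   2   3   4   5   6   7   8   9  10  11  12  13  14  15
  0   0   0   0   0   0   0   0   0   0   0   0   0   0   0   0   0
  1   0   0   0   0   0   0   0   0   0   7   7   7   7   7   7   7
  2   0  11  11  11  11  11  11  11  11  11  18  18  18  18  18  18
  3   0  11  11  11  11  21  21  21  21  21  21  21  21  21  28  28
  4   0  11  11  11  18  21  21  21  28  28  28  28  28  28  28  28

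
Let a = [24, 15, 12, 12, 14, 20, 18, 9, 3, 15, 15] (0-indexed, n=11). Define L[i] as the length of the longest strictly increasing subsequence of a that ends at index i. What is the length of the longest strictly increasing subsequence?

3

   i    0    1    2    3    4    5    6    7    8    9   10
a[i]   24   15   12   12   14   20   18    9    3   15   15
L[i]    1    1    1    1    2    3    3    1    1    3    3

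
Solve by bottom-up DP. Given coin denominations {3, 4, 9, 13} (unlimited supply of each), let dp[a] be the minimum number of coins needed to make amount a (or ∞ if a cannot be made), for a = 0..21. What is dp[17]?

 a  0  1  2  3  4  5  6  7  8  9 10 11 12 13 14 15 16 17 18 19 20 21
dp  0  -  -  1  1  -  2  2  2  1  3  3  2  1  4  3  2  2  2  3  3  3
(- denotes ∞ / unreachable)

2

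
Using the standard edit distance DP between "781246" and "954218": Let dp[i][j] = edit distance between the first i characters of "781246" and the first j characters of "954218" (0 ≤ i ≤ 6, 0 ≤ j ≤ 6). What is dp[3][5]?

   ''  9  5  4  2  1  8
''  0  1  2  3  4  5  6
 7  1  1  2  3  4  5  6
 8  2  2  2  3  4  5  5
 1  3  3  3  3  4  4  5
 2  4  4  4  4  3  4  5
 4  5  5  5  4  4  4  5
 6  6  6  6  5  5  5  5

4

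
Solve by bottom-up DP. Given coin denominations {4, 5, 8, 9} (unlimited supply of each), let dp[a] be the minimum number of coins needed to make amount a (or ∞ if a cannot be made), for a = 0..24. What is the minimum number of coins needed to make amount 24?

 a  0  1  2  3  4  5  6  7  8  9 10 11 12 13 14 15 16 17 18 19 20 21 22 23 24
dp  0  -  -  -  1  1  -  -  1  1  2  -  2  2  2  3  2  2  2  3  3  3  3  3  3
(- denotes ∞ / unreachable)

3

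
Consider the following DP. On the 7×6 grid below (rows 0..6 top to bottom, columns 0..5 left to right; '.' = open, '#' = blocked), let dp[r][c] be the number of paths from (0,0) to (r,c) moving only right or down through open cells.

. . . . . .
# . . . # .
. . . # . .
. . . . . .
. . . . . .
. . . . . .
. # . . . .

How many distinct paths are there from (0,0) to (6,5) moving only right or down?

r\c   0   1   2   3   4   5
  0   1   1   1   1   1   1
  1   0   1   2   3   0   1
  2   0   1   3   0   0   1
  3   0   1   4   4   4   5
  4   0   1   5   9  13  18
  5   0   1   6  15  28  46
  6   0   0   6  21  49  95

95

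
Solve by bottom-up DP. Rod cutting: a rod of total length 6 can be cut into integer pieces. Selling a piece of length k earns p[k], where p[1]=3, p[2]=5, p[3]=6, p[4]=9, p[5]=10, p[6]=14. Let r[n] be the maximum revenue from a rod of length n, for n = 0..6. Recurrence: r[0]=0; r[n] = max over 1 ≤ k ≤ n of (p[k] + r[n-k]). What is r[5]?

15

   n    0    1    2    3    4    5    6
r[n]    0    3    6    9   12   15   18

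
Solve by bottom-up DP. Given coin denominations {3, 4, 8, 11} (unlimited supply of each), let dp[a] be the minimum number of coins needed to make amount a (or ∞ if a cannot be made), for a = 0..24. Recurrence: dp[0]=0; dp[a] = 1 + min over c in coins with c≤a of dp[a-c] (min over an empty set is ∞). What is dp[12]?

2

 a  0  1  2  3  4  5  6  7  8  9 10 11 12 13 14 15 16 17 18 19 20 21 22 23 24
dp  0  -  -  1  1  -  2  2  1  3  3  1  2  4  2  2  2  3  3  2  3  4  2  3  3
(- denotes ∞ / unreachable)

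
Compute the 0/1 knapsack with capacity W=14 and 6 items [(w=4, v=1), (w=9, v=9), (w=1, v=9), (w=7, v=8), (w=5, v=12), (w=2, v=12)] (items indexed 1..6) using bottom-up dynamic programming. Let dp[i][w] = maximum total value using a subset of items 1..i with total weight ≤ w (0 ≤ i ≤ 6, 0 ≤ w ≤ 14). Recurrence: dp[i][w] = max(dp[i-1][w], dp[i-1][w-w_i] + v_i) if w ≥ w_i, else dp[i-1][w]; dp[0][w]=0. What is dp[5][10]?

i\w   0   1   2   3   4   5   6   7   8   9  10  11  12  13  14
  0   0   0   0   0   0   0   0   0   0   0   0   0   0   0   0
  1   0   0   0   0   1   1   1   1   1   1   1   1   1   1   1
  2   0   0   0   0   1   1   1   1   1   9   9   9   9  10  10
  3   0   9   9   9   9  10  10  10  10  10  18  18  18  18  19
  4   0   9   9   9   9  10  10  10  17  17  18  18  18  18  19
  5   0   9   9   9   9  12  21  21  21  21  22  22  22  29  29
  6   0   9  12  21  21  21  21  24  33  33  33  33  34  34  34

22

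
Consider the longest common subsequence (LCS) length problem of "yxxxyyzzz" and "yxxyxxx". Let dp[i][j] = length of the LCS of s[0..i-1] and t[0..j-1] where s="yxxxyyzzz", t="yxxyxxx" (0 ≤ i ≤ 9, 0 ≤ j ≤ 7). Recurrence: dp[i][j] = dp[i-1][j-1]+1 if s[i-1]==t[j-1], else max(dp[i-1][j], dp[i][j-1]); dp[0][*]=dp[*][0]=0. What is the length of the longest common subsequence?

   ''  y  x  x  y  x  x  x
''  0  0  0  0  0  0  0  0
 y  0  1  1  1  1  1  1  1
 x  0  1  2  2  2  2  2  2
 x  0  1  2  3  3  3  3  3
 x  0  1  2  3  3  4  4  4
 y  0  1  2  3  4  4  4  4
 y  0  1  2  3  4  4  4  4
 z  0  1  2  3  4  4  4  4
 z  0  1  2  3  4  4  4  4
 z  0  1  2  3  4  4  4  4

4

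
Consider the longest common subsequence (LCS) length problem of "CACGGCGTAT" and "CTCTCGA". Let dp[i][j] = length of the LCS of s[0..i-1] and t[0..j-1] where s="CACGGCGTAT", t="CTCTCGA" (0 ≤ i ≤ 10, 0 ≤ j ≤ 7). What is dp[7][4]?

   ''  C  T  C  T  C  G  A
''  0  0  0  0  0  0  0  0
 C  0  1  1  1  1  1  1  1
 A  0  1  1  1  1  1  1  2
 C  0  1  1  2  2  2  2  2
 G  0  1  1  2  2  2  3  3
 G  0  1  1  2  2  2  3  3
 C  0  1  1  2  2  3  3  3
 G  0  1  1  2  2  3  4  4
 T  0  1  2  2  3  3  4  4
 A  0  1  2  2  3  3  4  5
 T  0  1  2  2  3  3  4  5

2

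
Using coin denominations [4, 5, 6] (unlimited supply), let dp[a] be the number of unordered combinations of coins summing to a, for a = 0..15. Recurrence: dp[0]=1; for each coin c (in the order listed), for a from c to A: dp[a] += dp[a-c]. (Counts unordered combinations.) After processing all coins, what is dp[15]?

2

after  coin     0     1     2     3     4     5     6     7     8     9    10    11    12    13    14    15
          4     1     0     0     0     1     0     0     0     1     0     0     0     1     0     0     0
          5     1     0     0     0     1     1     0     0     1     1     1     0     1     1     1     1
          6     1     0     0     0     1     1     1     0     1     1     2     1     2     1     2     2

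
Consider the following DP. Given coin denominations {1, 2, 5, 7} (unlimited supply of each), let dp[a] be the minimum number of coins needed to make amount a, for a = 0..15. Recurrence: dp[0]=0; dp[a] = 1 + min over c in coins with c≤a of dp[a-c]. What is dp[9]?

2

 a  0  1  2  3  4  5  6  7  8  9 10 11 12 13 14 15
dp  0  1  1  2  2  1  2  1  2  2  2  3  2  3  2  3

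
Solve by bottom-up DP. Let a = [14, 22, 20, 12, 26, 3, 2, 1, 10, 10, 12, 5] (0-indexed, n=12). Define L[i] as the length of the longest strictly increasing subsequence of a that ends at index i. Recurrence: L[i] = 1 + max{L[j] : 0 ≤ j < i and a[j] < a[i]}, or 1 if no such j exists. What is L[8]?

2

   i    0    1    2    3    4    5    6    7    8    9   10   11
a[i]   14   22   20   12   26    3    2    1   10   10   12    5
L[i]    1    2    2    1    3    1    1    1    2    2    3    2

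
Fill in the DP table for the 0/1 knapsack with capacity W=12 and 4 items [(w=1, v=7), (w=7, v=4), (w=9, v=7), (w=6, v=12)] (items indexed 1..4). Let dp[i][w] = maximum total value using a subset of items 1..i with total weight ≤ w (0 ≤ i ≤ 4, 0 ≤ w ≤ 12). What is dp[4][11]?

i\w   0   1   2   3   4   5   6   7   8   9  10  11  12
  0   0   0   0   0   0   0   0   0   0   0   0   0   0
  1   0   7   7   7   7   7   7   7   7   7   7   7   7
  2   0   7   7   7   7   7   7   7  11  11  11  11  11
  3   0   7   7   7   7   7   7   7  11  11  14  14  14
  4   0   7   7   7   7   7  12  19  19  19  19  19  19

19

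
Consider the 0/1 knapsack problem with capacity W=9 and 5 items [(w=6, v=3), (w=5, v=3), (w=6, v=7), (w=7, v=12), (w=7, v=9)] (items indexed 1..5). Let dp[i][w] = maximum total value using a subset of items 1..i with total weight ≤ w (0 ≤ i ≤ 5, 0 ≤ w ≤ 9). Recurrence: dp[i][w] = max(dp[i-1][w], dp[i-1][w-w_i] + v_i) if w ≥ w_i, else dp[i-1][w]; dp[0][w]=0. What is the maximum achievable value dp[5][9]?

12

i\w   0   1   2   3   4   5   6   7   8   9
  0   0   0   0   0   0   0   0   0   0   0
  1   0   0   0   0   0   0   3   3   3   3
  2   0   0   0   0   0   3   3   3   3   3
  3   0   0   0   0   0   3   7   7   7   7
  4   0   0   0   0   0   3   7  12  12  12
  5   0   0   0   0   0   3   7  12  12  12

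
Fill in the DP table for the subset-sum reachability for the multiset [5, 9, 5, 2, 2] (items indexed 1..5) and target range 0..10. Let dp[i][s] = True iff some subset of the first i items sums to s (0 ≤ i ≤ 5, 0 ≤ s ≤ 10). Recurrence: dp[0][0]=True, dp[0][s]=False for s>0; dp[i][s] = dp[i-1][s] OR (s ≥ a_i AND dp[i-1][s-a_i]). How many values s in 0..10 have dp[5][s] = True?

7

i\s   0   1   2   3   4   5   6   7   8   9  10
  0   T   F   F   F   F   F   F   F   F   F   F
  1   T   F   F   F   F   T   F   F   F   F   F
  2   T   F   F   F   F   T   F   F   F   T   F
  3   T   F   F   F   F   T   F   F   F   T   T
  4   T   F   T   F   F   T   F   T   F   T   T
  5   T   F   T   F   T   T   F   T   F   T   T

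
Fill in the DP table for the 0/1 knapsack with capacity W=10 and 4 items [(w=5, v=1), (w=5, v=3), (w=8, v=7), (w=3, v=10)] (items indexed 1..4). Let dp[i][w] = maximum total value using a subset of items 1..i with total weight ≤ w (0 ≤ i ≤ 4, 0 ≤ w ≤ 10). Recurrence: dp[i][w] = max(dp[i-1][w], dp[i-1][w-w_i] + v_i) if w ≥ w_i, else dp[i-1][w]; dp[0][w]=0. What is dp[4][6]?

i\w   0   1   2   3   4   5   6   7   8   9  10
  0   0   0   0   0   0   0   0   0   0   0   0
  1   0   0   0   0   0   1   1   1   1   1   1
  2   0   0   0   0   0   3   3   3   3   3   4
  3   0   0   0   0   0   3   3   3   7   7   7
  4   0   0   0  10  10  10  10  10  13  13  13

10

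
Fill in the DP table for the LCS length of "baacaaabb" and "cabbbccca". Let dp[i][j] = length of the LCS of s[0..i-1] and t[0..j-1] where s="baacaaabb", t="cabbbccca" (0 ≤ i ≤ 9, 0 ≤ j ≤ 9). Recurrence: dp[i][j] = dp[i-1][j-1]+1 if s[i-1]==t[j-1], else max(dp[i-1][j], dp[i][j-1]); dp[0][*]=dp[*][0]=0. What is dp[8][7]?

   ''  c  a  b  b  b  c  c  c  a
''  0  0  0  0  0  0  0  0  0  0
 b  0  0  0  1  1  1  1  1  1  1
 a  0  0  1  1  1  1  1  1  1  2
 a  0  0  1  1  1  1  1  1  1  2
 c  0  1  1  1  1  1  2  2  2  2
 a  0  1  2  2  2  2  2  2  2  3
 a  0  1  2  2  2  2  2  2  2  3
 a  0  1  2  2  2  2  2  2  2  3
 b  0  1  2  3  3  3  3  3  3  3
 b  0  1  2  3  4  4  4  4  4  4

3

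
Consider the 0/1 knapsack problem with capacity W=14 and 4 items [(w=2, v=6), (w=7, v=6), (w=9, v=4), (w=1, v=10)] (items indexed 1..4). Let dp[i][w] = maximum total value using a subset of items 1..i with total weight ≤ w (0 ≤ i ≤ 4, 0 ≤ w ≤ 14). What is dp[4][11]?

22

i\w   0   1   2   3   4   5   6   7   8   9  10  11  12  13  14
  0   0   0   0   0   0   0   0   0   0   0   0   0   0   0   0
  1   0   0   6   6   6   6   6   6   6   6   6   6   6   6   6
  2   0   0   6   6   6   6   6   6   6  12  12  12  12  12  12
  3   0   0   6   6   6   6   6   6   6  12  12  12  12  12  12
  4   0  10  10  16  16  16  16  16  16  16  22  22  22  22  22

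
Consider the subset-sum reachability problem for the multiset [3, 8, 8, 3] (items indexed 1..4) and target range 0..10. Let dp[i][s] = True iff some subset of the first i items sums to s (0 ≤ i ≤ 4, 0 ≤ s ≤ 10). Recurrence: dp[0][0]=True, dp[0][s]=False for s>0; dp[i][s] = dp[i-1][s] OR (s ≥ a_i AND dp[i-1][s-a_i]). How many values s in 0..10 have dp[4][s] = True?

4

i\s   0   1   2   3   4   5   6   7   8   9  10
  0   T   F   F   F   F   F   F   F   F   F   F
  1   T   F   F   T   F   F   F   F   F   F   F
  2   T   F   F   T   F   F   F   F   T   F   F
  3   T   F   F   T   F   F   F   F   T   F   F
  4   T   F   F   T   F   F   T   F   T   F   F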